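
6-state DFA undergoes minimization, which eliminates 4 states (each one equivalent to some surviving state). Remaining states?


Original DFA: 6 states
Redundant states removed: 4
Minimized states = original - removed
= 6 - 4
= 2

2


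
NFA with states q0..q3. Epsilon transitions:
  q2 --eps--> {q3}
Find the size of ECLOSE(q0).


Starting from q0
Initialize closure = {q0}
q0 has no outgoing epsilon transitions -> nothing to add
Final closure: {q0}
Size = 1

1


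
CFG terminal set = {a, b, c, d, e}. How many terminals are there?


Terminal symbols: a, b, c, d, e
Counting each: a (#1), b (#2), c (#3), d (#4), e (#5)
Total = 5

5


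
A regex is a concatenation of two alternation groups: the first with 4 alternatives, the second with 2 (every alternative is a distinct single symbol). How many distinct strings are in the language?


First group: 4 alternatives
Second group: 2 alternatives
Concatenation: each choice from group 1 pairs with each from group 2
Total = 4 x 2 = 8

8


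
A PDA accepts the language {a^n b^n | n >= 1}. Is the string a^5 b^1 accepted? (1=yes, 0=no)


Language requires equal numbers of a's and b's
PDA pushes for each 'a', pops for each 'b'
Number of a's = 5
Number of b's = 1
5 != 1 -> Reject

0


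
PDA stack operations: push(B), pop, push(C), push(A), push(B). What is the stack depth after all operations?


Tracing stack operations:
  push(B) -> stack = [B], depth=1
  pop -> removed B, stack = [], depth=0
  push(C) -> stack = [C], depth=1
  push(A) -> stack = [C,A], depth=2
  push(B) -> stack = [C,A,B], depth=3
Final depth = 3

3


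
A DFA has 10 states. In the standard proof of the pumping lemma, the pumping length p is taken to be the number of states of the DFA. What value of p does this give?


Pumping lemma for regular languages (standard proof):
Take p = |Q|, the number of DFA states.
Any string of length >= |Q| passes through |Q|+1 states while reading its first |Q| symbols,
so by pigeonhole some state repeats, giving the loop that can be pumped.
Here |Q| = 10
Therefore the proof uses p = 10

10


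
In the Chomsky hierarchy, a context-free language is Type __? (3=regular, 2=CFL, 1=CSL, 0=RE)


Chomsky hierarchy levels:
  Type 3: Regular (DFA/NFA/regex)
  Type 2: Context-free (PDA)
  Type 1: Context-sensitive
  Type 0: Recursively enumerable (TM)
'context-free' corresponds to Type 2

2


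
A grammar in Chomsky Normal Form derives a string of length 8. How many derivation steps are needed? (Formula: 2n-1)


Chomsky Normal Form derivation:
String length n = 8
Each step either:
  - Splits a nonterminal into two (n-1 such steps)
  - Converts a nonterminal to terminal (n such steps)
Total = (n-1) + n = 2n - 1
= 2(8) - 1
= 16 - 1
= 15

15


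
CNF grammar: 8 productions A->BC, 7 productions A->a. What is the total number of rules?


CNF allows two rule forms:
  A -> BC (binary): 8 rules
  A -> a (terminal): 7 rules
Total = 8 + 7 = 15

15


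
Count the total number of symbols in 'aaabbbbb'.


String: 'aaabbbbb'
Counting characters:
  'a' appears 3 time(s)
  'b' appears 5 time(s)
Total length = 3 + 5 = 8

8


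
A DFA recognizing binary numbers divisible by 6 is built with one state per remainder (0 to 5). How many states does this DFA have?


Divisibility by 6 is tracked via the remainder mod 6: 0, 1, ..., 5
The construction assigns one state to each remainder
Number of remainders = 6

6


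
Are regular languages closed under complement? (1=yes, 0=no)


Regular languages are closed under:
- Union (DFA product construction)
- Intersection (DFA product construction)
- Complement (swap accept/reject states)
- Concatenation (NFA construction)
- Kleene star (NFA construction)
complement is in this list
Therefore: closed

1


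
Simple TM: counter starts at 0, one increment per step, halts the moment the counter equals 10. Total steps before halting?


Counter starts at 0. Counting sequence:
  Step 1: counter = 1
  Step 2: counter = 2
  Step 3: counter = 3
  Step 4: counter = 4
  Step 5: counter = 5
  Step 6: counter = 6
  ...
  Step 10: counter = 10
Counter reached 10 -> halt
Total steps = 10

10


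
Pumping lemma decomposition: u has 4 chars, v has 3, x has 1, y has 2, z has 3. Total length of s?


|s| = |u| + |v| + |x| + |y| + |z|
= 4 + 3 + 1 + 2 + 3
= 7 + 1 + 5
= 8 + 5
= 13

13


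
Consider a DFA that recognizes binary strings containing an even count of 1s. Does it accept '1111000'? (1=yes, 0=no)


DFA has 2 states: q_even (start, accept=yes) and q_odd
Processing string '1111000' character by character:
  Position 0: read '1', 1-count=1 -> q_odd
  Position 1: read '1', 1-count=2 -> q_even
  Position 2: read '1', 1-count=3 -> q_odd
  Position 3: read '1', 1-count=4 -> q_even
  Position 4: read '0', 1-count=4 -> q_even (no change)
  Position 5: read '0', 1-count=4 -> q_even (no change)
  Position 6: read '0', 1-count=4 -> q_even (no change)
Final state: q_even, total 1s = 4 (even); the DFA requires an even count -> accept

1


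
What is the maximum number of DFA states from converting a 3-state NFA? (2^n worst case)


NFA has 3 states
Subset construction: each DFA state = subset of NFA states
Maximum subsets = 2^3
2^3 = 8

8


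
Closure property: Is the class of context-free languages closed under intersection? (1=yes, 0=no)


CFL closure properties:
  Closed under: union, concatenation, Kleene star
  NOT closed under: intersection, complement
Operation 'intersection' is in not-closed list -> No (not closed)

0


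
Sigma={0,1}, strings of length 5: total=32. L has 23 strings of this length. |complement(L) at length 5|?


Alphabet: {0,1}
String length: 5
Total strings of length 5 = 2^5 = 32
Strings in L = 23
Complement = total - |L|
= 32 - 23
= 9

9


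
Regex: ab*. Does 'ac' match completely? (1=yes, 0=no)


Pattern: ab*
String: 'ac'
Pattern requires: exactly one 'a' followed by zero or more 'b's
First char is 'a' -> OK
Rest 'c': all b's? No
Result: 0

0


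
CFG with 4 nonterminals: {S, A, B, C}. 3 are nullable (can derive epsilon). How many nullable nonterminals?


Nonterminals: {S, A, B, C}
A nonterminal is nullable if it can derive epsilon
Counting nullable nonterminals: 3
Total nullable = 3

3


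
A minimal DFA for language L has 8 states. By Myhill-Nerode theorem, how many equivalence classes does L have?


Myhill-Nerode theorem:
Number of equivalence classes = number of states in minimal DFA
Minimal DFA states = 8
Therefore equivalence classes = 8

8


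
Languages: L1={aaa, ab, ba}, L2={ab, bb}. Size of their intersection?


L1 = {aaa, ab, ba}
L2 = {ab, bb}
Checking each string in L1 against L2:
  'aaa': in L2? No
  'ab': in L2? Yes
  'ba': in L2? No
Intersection = {ab}
|L1 ∩ L2| = 1

1


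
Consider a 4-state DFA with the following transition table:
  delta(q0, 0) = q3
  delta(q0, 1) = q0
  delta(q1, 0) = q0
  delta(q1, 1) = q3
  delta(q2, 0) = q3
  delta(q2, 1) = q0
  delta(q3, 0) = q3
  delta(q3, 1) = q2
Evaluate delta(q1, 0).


Looking up transition function:
delta(q1, 0) in the table
Row: q1, Column: 0
Result: q0

q0


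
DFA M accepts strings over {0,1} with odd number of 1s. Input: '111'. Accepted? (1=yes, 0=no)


DFA has 2 states: q_even (start, accept=no) and q_odd
Processing string '111' character by character:
  Position 0: read '1', 1-count=1 -> q_odd
  Position 1: read '1', 1-count=2 -> q_even
  Position 2: read '1', 1-count=3 -> q_odd
Final state: q_odd, total 1s = 3 (odd); the DFA requires an odd count -> accept

1


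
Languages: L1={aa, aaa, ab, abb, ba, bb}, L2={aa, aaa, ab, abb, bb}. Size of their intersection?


L1 = {aa, aaa, ab, abb, ba, bb}
L2 = {aa, aaa, ab, abb, bb}
Checking each string in L1 against L2:
  'aa': in L2? Yes
  'aaa': in L2? Yes
  'ab': in L2? Yes
  'abb': in L2? Yes
  'ba': in L2? No
  'bb': in L2? Yes
Intersection = {aa, aaa, ab, abb, bb}
|L1 ∩ L2| = 5

5


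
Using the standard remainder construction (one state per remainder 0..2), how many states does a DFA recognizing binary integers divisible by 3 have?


Divisibility by 3 is tracked via the remainder mod 3: 0, 1, ..., 2
The construction assigns one state to each remainder
Number of remainders = 3

3


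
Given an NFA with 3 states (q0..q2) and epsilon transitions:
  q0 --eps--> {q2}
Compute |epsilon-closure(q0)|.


Starting from q0
Initialize closure = {q0}
Follow epsilon from q0 -> add q2
Final closure: {q0, q2}
Size = 2

2


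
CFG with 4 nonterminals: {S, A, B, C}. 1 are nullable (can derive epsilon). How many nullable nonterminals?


Nonterminals: {S, A, B, C}
A nonterminal is nullable if it can derive epsilon
Counting nullable nonterminals: 1
Total nullable = 1

1


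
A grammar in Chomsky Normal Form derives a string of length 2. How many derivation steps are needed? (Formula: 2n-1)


Chomsky Normal Form derivation:
String length n = 2
Each step either:
  - Splits a nonterminal into two (n-1 such steps)
  - Converts a nonterminal to terminal (n such steps)
Total = (n-1) + n = 2n - 1
= 2(2) - 1
= 4 - 1
= 3

3


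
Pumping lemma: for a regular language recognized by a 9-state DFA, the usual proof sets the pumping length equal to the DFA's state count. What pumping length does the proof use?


Pumping lemma for regular languages (standard proof):
Take p = |Q|, the number of DFA states.
Any string of length >= |Q| passes through |Q|+1 states while reading its first |Q| symbols,
so by pigeonhole some state repeats, giving the loop that can be pumped.
Here |Q| = 9
Therefore the proof uses p = 9

9


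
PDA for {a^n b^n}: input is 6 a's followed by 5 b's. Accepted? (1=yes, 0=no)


Language requires equal numbers of a's and b's
PDA pushes for each 'a', pops for each 'b'
Number of a's = 6
Number of b's = 5
6 != 5 -> Reject

0


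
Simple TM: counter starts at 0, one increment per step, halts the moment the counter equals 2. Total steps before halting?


Counter starts at 0. Counting sequence:
  Step 1: counter = 1
  Step 2: counter = 2
Counter reached 2 -> halt
Total steps = 2

2


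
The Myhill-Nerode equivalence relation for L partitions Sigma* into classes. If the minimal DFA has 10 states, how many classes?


Myhill-Nerode theorem:
Number of equivalence classes = number of states in minimal DFA
Minimal DFA states = 10
Therefore equivalence classes = 10

10


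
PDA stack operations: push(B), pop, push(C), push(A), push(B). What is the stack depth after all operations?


Tracing stack operations:
  push(B) -> stack = [B], depth=1
  pop -> removed B, stack = [], depth=0
  push(C) -> stack = [C], depth=1
  push(A) -> stack = [C,A], depth=2
  push(B) -> stack = [C,A,B], depth=3
Final depth = 3

3


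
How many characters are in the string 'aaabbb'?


String: 'aaabbb'
Counting characters:
  'a' appears 3 time(s)
  'b' appears 3 time(s)
Total length = 3 + 3 = 6

6


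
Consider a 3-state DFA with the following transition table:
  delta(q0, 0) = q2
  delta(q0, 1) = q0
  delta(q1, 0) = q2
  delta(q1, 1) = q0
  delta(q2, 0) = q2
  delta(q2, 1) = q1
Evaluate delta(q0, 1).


Looking up transition function:
delta(q0, 1) in the table
Row: q0, Column: 1
Result: q0

q0


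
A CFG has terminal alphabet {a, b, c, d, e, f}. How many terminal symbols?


Terminal symbols: a, b, c, d, e, f
Counting each: a (#1), b (#2), c (#3), d (#4), e (#5), f (#6)
Total = 6

6


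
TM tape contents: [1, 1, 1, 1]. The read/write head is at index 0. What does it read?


Tape: [1, 1, 1, 1]
Positions: 0 1 2 3
Values:    1 1 1 1
Head at position 0
tape[0] = 1

1


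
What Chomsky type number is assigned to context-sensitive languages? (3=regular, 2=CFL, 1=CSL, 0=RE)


Chomsky hierarchy levels:
  Type 3: Regular (DFA/NFA/regex)
  Type 2: Context-free (PDA)
  Type 1: Context-sensitive
  Type 0: Recursively enumerable (TM)
'context-sensitive' corresponds to Type 1

1


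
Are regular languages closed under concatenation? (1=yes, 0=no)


Regular languages are closed under:
- Union (DFA product construction)
- Intersection (DFA product construction)
- Complement (swap accept/reject states)
- Concatenation (NFA construction)
- Kleene star (NFA construction)
concatenation is in this list
Therefore: closed

1


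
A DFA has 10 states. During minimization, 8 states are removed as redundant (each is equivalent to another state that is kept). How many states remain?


Original DFA: 10 states
Redundant states removed: 8
Minimized states = original - removed
= 10 - 8
= 2

2


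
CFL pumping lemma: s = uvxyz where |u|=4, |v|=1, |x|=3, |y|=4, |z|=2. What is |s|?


|s| = |u| + |v| + |x| + |y| + |z|
= 4 + 1 + 3 + 4 + 2
= 5 + 3 + 6
= 8 + 6
= 14

14


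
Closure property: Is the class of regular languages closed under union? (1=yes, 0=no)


Regular languages are closed under all standard operations:
- Union: Yes (product construction)
- Intersection: Yes (product construction)
- Complement: Yes (swap accept/reject)
- Concatenation: Yes (NFA construction)
Operation: union -> Closed

1


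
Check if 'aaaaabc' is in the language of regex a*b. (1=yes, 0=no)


Pattern: a*b
String: 'aaaaabc'
Pattern requires: zero or more 'a's followed by exactly one 'b'
Found 5 leading 'a's
Remaining: 'bc'
Remaining is not 'b' -> no match
Result: 0

0


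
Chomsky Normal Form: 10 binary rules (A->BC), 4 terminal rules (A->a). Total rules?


CNF allows two rule forms:
  A -> BC (binary): 10 rules
  A -> a (terminal): 4 rules
Total = 10 + 4 = 14

14


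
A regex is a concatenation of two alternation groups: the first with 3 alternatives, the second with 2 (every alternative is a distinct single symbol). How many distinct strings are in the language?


First group: 3 alternatives
Second group: 2 alternatives
Concatenation: each choice from group 1 pairs with each from group 2
Total = 3 x 2 = 6

6


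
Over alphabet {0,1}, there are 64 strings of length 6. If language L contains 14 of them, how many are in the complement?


Alphabet: {0,1}
String length: 6
Total strings of length 6 = 2^6 = 64
Strings in L = 14
Complement = total - |L|
= 64 - 14
= 50

50


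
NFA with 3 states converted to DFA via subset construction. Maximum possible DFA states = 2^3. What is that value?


NFA has 3 states
Subset construction: each DFA state = subset of NFA states
Maximum subsets = 2^3
2^3 = 8

8


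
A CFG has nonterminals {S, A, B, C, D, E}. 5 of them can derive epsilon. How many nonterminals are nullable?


Nonterminals: {S, A, B, C, D, E}
A nonterminal is nullable if it can derive epsilon
Counting nullable nonterminals: 5
Total nullable = 5

5


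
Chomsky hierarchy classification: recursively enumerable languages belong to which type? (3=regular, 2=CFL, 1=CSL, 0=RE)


Chomsky hierarchy levels:
  Type 3: Regular (DFA/NFA/regex)
  Type 2: Context-free (PDA)
  Type 1: Context-sensitive
  Type 0: Recursively enumerable (TM)
'recursively enumerable' corresponds to Type 0

0


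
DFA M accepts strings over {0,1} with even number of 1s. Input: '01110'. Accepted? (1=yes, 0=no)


DFA has 2 states: q_even (start, accept=yes) and q_odd
Processing string '01110' character by character:
  Position 0: read '0', 1-count=0 -> q_even (no change)
  Position 1: read '1', 1-count=1 -> q_odd
  Position 2: read '1', 1-count=2 -> q_even
  Position 3: read '1', 1-count=3 -> q_odd
  Position 4: read '0', 1-count=3 -> q_odd (no change)
Final state: q_odd, total 1s = 3 (odd); the DFA requires an even count -> reject

0


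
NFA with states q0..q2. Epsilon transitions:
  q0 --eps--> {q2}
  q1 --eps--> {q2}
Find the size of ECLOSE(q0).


Starting from q0
Initialize closure = {q0}
Follow epsilon from q0 -> add q2
Final closure: {q0, q2}
Size = 2

2


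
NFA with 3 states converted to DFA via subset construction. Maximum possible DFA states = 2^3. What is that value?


NFA has 3 states
Subset construction: each DFA state = subset of NFA states
Maximum subsets = 2^3
2^3 = 8

8


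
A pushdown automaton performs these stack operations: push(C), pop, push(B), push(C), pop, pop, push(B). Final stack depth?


Tracing stack operations:
  push(C) -> stack = [C], depth=1
  pop -> removed C, stack = [], depth=0
  push(B) -> stack = [B], depth=1
  push(C) -> stack = [B,C], depth=2
  pop -> removed C, stack = [B], depth=1
  pop -> removed B, stack = [], depth=0
  push(B) -> stack = [B], depth=1
Final depth = 1

1


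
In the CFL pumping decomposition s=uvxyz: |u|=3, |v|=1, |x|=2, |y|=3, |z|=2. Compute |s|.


|s| = |u| + |v| + |x| + |y| + |z|
= 3 + 1 + 2 + 3 + 2
= 4 + 2 + 5
= 6 + 5
= 11

11


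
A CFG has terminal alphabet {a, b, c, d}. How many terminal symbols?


Terminal symbols: a, b, c, d
Counting each: a (#1), b (#2), c (#3), d (#4)
Total = 4

4


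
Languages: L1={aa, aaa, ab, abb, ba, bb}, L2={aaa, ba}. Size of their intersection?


L1 = {aa, aaa, ab, abb, ba, bb}
L2 = {aaa, ba}
Checking each string in L1 against L2:
  'aa': in L2? No
  'aaa': in L2? Yes
  'ab': in L2? No
  'abb': in L2? No
  'ba': in L2? Yes
  'bb': in L2? No
Intersection = {aaa, ba}
|L1 ∩ L2| = 2

2


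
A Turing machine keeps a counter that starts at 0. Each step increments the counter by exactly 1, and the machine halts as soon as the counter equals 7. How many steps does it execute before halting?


Counter starts at 0. Counting sequence:
  Step 1: counter = 1
  Step 2: counter = 2
  Step 3: counter = 3
  Step 4: counter = 4
  Step 5: counter = 5
  Step 6: counter = 6
  Step 7: counter = 7
Counter reached 7 -> halt
Total steps = 7

7


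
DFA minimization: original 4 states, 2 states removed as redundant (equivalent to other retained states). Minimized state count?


Original DFA: 4 states
Redundant states removed: 2
Minimized states = original - removed
= 4 - 2
= 2

2


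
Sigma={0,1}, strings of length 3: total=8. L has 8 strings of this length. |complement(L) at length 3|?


Alphabet: {0,1}
String length: 3
Total strings of length 3 = 2^3 = 8
Strings in L = 8
Complement = total - |L|
= 8 - 8
= 0

0


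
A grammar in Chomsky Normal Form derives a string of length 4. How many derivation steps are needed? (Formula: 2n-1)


Chomsky Normal Form derivation:
String length n = 4
Each step either:
  - Splits a nonterminal into two (n-1 such steps)
  - Converts a nonterminal to terminal (n such steps)
Total = (n-1) + n = 2n - 1
= 2(4) - 1
= 8 - 1
= 7

7


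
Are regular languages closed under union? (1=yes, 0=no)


Regular languages are closed under all standard operations:
- Union: Yes (product construction)
- Intersection: Yes (product construction)
- Complement: Yes (swap accept/reject)
- Concatenation: Yes (NFA construction)
Operation: union -> Closed

1


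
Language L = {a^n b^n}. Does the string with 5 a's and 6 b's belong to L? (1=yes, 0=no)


Language requires equal numbers of a's and b's
PDA pushes for each 'a', pops for each 'b'
Number of a's = 5
Number of b's = 6
5 != 6 -> Reject

0


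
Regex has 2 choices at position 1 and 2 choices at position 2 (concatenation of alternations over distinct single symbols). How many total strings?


First group: 2 alternatives
Second group: 2 alternatives
Concatenation: each choice from group 1 pairs with each from group 2
Total = 2 x 2 = 4

4


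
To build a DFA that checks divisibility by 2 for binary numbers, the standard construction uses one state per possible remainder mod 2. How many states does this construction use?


Divisibility by 2 is tracked via the remainder mod 2: 0, 1, ..., 1
The construction assigns one state to each remainder
Number of remainders = 2

2


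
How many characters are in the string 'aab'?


String: 'aab'
Counting characters:
  'a' appears 2 time(s)
  'b' appears 1 time(s)
Total length = 2 + 1 = 3

3


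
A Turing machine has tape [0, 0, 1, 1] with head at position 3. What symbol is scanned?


Tape: [0, 0, 1, 1]
Positions: 0 1 2 3
Values:    0 0 1 1
Head at position 3
tape[3] = 1

1


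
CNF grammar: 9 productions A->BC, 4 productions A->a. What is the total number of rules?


CNF allows two rule forms:
  A -> BC (binary): 9 rules
  A -> a (terminal): 4 rules
Total = 9 + 4 = 13

13


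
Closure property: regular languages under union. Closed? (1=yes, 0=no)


Regular languages are closed under:
- Union (DFA product construction)
- Intersection (DFA product construction)
- Complement (swap accept/reject states)
- Concatenation (NFA construction)
- Kleene star (NFA construction)
union is in this list
Therefore: closed

1


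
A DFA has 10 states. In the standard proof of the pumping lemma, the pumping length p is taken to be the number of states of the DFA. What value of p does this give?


Pumping lemma for regular languages (standard proof):
Take p = |Q|, the number of DFA states.
Any string of length >= |Q| passes through |Q|+1 states while reading its first |Q| symbols,
so by pigeonhole some state repeats, giving the loop that can be pumped.
Here |Q| = 10
Therefore the proof uses p = 10

10


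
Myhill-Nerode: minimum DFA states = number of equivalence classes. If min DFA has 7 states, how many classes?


Myhill-Nerode theorem:
Number of equivalence classes = number of states in minimal DFA
Minimal DFA states = 7
Therefore equivalence classes = 7

7


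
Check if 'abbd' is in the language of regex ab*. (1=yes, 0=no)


Pattern: ab*
String: 'abbd'
Pattern requires: exactly one 'a' followed by zero or more 'b's
First char is 'a' -> OK
Rest 'bbd': all b's? No
Result: 0

0


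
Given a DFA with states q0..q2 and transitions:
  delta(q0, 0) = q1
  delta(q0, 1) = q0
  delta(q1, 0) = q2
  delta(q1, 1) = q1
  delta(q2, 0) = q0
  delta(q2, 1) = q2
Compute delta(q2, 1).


Looking up transition function:
delta(q2, 1) in the table
Row: q2, Column: 1
Result: q2

q2


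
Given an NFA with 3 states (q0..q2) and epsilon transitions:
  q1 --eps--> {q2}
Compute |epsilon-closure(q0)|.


Starting from q0
Initialize closure = {q0}
q0 has no outgoing epsilon transitions -> nothing to add
Final closure: {q0}
Size = 1

1


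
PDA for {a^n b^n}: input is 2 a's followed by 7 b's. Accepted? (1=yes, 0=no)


Language requires equal numbers of a's and b's
PDA pushes for each 'a', pops for each 'b'
Number of a's = 2
Number of b's = 7
2 != 7 -> Reject

0


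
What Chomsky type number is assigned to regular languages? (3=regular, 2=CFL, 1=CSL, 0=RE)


Chomsky hierarchy levels:
  Type 3: Regular (DFA/NFA/regex)
  Type 2: Context-free (PDA)
  Type 1: Context-sensitive
  Type 0: Recursively enumerable (TM)
'regular' corresponds to Type 3

3


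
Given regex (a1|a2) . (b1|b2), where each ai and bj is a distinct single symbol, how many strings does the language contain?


First group: 2 alternatives
Second group: 2 alternatives
Concatenation: each choice from group 1 pairs with each from group 2
Total = 2 x 2 = 4

4


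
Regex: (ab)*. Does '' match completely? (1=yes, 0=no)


Pattern: (ab)*
String: ''
Pattern requires: zero or more repetitions of 'ab'
Pairs: []
All pairs are 'ab'? Yes
Result: 1

1


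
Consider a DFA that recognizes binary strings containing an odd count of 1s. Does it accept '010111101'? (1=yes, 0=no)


DFA has 2 states: q_even (start, accept=no) and q_odd
Processing string '010111101' character by character:
  Position 0: read '0', 1-count=0 -> q_even (no change)
  Position 1: read '1', 1-count=1 -> q_odd
  Position 2: read '0', 1-count=1 -> q_odd (no change)
  Position 3: read '1', 1-count=2 -> q_even
  Position 4: read '1', 1-count=3 -> q_odd
  Position 5: read '1', 1-count=4 -> q_even
  Position 6: read '1', 1-count=5 -> q_odd
  Position 7: read '0', 1-count=5 -> q_odd (no change)
  Position 8: read '1', 1-count=6 -> q_even
Final state: q_even, total 1s = 6 (even); the DFA requires an odd count -> reject

0


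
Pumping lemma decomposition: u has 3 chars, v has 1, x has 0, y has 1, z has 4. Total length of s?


|s| = |u| + |v| + |x| + |y| + |z|
= 3 + 1 + 0 + 1 + 4
= 4 + 0 + 5
= 4 + 5
= 9

9


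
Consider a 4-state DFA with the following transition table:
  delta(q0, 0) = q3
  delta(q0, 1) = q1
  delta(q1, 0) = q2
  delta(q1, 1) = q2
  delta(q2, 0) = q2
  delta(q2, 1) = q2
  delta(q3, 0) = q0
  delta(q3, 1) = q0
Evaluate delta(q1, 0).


Looking up transition function:
delta(q1, 0) in the table
Row: q1, Column: 0
Result: q2

q2


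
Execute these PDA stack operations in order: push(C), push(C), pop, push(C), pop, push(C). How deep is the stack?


Tracing stack operations:
  push(C) -> stack = [C], depth=1
  push(C) -> stack = [C,C], depth=2
  pop -> removed C, stack = [C], depth=1
  push(C) -> stack = [C,C], depth=2
  pop -> removed C, stack = [C], depth=1
  push(C) -> stack = [C,C], depth=2
Final depth = 2

2


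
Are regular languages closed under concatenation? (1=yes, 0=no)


Regular languages are closed under all standard operations:
- Union: Yes (product construction)
- Intersection: Yes (product construction)
- Complement: Yes (swap accept/reject)
- Concatenation: Yes (NFA construction)
Operation: concatenation -> Closed

1


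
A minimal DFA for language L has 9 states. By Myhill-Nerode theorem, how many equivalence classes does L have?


Myhill-Nerode theorem:
Number of equivalence classes = number of states in minimal DFA
Minimal DFA states = 9
Therefore equivalence classes = 9

9


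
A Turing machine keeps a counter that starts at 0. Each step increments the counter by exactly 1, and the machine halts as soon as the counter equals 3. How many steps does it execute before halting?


Counter starts at 0. Counting sequence:
  Step 1: counter = 1
  Step 2: counter = 2
  Step 3: counter = 3
Counter reached 3 -> halt
Total steps = 3

3


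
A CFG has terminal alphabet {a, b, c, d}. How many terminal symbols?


Terminal symbols: a, b, c, d
Counting each: a (#1), b (#2), c (#3), d (#4)
Total = 4

4


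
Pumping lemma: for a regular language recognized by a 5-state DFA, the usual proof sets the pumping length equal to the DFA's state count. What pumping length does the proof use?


Pumping lemma for regular languages (standard proof):
Take p = |Q|, the number of DFA states.
Any string of length >= |Q| passes through |Q|+1 states while reading its first |Q| symbols,
so by pigeonhole some state repeats, giving the loop that can be pumped.
Here |Q| = 5
Therefore the proof uses p = 5

5


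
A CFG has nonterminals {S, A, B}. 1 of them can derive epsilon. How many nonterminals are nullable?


Nonterminals: {S, A, B}
A nonterminal is nullable if it can derive epsilon
Counting nullable nonterminals: 1
Total nullable = 1

1


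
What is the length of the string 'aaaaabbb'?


String: 'aaaaabbb'
Counting characters:
  'a' appears 5 time(s)
  'b' appears 3 time(s)
Total length = 5 + 3 = 8

8


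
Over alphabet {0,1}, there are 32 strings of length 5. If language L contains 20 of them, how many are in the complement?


Alphabet: {0,1}
String length: 5
Total strings of length 5 = 2^5 = 32
Strings in L = 20
Complement = total - |L|
= 32 - 20
= 12

12


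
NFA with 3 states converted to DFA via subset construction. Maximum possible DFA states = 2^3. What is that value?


NFA has 3 states
Subset construction: each DFA state = subset of NFA states
Maximum subsets = 2^3
2^3 = 8

8


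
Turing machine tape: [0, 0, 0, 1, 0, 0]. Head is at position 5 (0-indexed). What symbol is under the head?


Tape: [0, 0, 0, 1, 0, 0]
Positions: 0 1 2 3 4 5
Values:    0 0 0 1 0 0
Head at position 5
tape[5] = 0

0


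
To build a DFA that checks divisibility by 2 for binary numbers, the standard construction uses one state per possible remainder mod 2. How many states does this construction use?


Divisibility by 2 is tracked via the remainder mod 2: 0, 1, ..., 1
The construction assigns one state to each remainder
Number of remainders = 2

2


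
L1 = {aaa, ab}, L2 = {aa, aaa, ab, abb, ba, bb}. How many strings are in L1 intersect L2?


L1 = {aaa, ab}
L2 = {aa, aaa, ab, abb, ba, bb}
Checking each string in L1 against L2:
  'aaa': in L2? Yes
  'ab': in L2? Yes
Intersection = {aaa, ab}
|L1 ∩ L2| = 2

2


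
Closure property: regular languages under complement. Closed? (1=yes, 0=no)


Regular languages are closed under:
- Union (DFA product construction)
- Intersection (DFA product construction)
- Complement (swap accept/reject states)
- Concatenation (NFA construction)
- Kleene star (NFA construction)
complement is in this list
Therefore: closed

1


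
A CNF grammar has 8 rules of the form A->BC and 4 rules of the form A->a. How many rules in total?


CNF allows two rule forms:
  A -> BC (binary): 8 rules
  A -> a (terminal): 4 rules
Total = 8 + 4 = 12

12


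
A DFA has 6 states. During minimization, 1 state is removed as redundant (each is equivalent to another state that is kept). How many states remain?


Original DFA: 6 states
Redundant states removed: 1
Minimized states = original - removed
= 6 - 1
= 5

5


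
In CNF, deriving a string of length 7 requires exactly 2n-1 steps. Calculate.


Chomsky Normal Form derivation:
String length n = 7
Each step either:
  - Splits a nonterminal into two (n-1 such steps)
  - Converts a nonterminal to terminal (n such steps)
Total = (n-1) + n = 2n - 1
= 2(7) - 1
= 14 - 1
= 13

13


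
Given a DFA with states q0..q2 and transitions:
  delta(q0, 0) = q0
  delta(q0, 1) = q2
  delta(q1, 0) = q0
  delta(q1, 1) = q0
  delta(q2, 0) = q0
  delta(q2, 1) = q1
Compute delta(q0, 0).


Looking up transition function:
delta(q0, 0) in the table
Row: q0, Column: 0
Result: q0

q0


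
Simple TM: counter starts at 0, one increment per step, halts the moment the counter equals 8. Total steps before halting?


Counter starts at 0. Counting sequence:
  Step 1: counter = 1
  Step 2: counter = 2
  Step 3: counter = 3
  Step 4: counter = 4
  Step 5: counter = 5
  Step 6: counter = 6
  Step 7: counter = 7
  Step 8: counter = 8
Counter reached 8 -> halt
Total steps = 8

8


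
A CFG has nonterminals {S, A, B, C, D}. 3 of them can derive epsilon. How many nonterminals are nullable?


Nonterminals: {S, A, B, C, D}
A nonterminal is nullable if it can derive epsilon
Counting nullable nonterminals: 3
Total nullable = 3

3


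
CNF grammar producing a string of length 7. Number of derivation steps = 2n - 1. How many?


Chomsky Normal Form derivation:
String length n = 7
Each step either:
  - Splits a nonterminal into two (n-1 such steps)
  - Converts a nonterminal to terminal (n such steps)
Total = (n-1) + n = 2n - 1
= 2(7) - 1
= 14 - 1
= 13

13


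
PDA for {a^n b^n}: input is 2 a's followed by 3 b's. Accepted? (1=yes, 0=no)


Language requires equal numbers of a's and b's
PDA pushes for each 'a', pops for each 'b'
Number of a's = 2
Number of b's = 3
2 != 3 -> Reject

0


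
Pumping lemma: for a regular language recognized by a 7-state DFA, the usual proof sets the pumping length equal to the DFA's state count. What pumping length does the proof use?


Pumping lemma for regular languages (standard proof):
Take p = |Q|, the number of DFA states.
Any string of length >= |Q| passes through |Q|+1 states while reading its first |Q| symbols,
so by pigeonhole some state repeats, giving the loop that can be pumped.
Here |Q| = 7
Therefore the proof uses p = 7

7


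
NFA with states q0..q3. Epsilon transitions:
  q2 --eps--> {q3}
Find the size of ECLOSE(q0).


Starting from q0
Initialize closure = {q0}
q0 has no outgoing epsilon transitions -> nothing to add
Final closure: {q0}
Size = 1

1


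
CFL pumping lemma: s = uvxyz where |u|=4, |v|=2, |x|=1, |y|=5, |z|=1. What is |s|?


|s| = |u| + |v| + |x| + |y| + |z|
= 4 + 2 + 1 + 5 + 1
= 6 + 1 + 6
= 7 + 6
= 13

13


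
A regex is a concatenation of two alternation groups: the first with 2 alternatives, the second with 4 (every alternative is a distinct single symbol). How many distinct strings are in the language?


First group: 2 alternatives
Second group: 4 alternatives
Concatenation: each choice from group 1 pairs with each from group 2
Total = 2 x 4 = 8

8


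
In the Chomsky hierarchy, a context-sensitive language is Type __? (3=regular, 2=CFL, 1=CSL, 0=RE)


Chomsky hierarchy levels:
  Type 3: Regular (DFA/NFA/regex)
  Type 2: Context-free (PDA)
  Type 1: Context-sensitive
  Type 0: Recursively enumerable (TM)
'context-sensitive' corresponds to Type 1

1


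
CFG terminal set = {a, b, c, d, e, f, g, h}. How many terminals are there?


Terminal symbols: a, b, c, d, e, f, g, h
Counting each: a (#1), b (#2), c (#3), d (#4), e (#5), f (#6), g (#7), h (#8)
Total = 8

8


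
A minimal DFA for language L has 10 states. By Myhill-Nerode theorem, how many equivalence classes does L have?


Myhill-Nerode theorem:
Number of equivalence classes = number of states in minimal DFA
Minimal DFA states = 10
Therefore equivalence classes = 10

10


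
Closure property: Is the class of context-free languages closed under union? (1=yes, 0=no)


CFL closure properties:
  Closed under: union, concatenation, Kleene star
  NOT closed under: intersection, complement
Operation 'union' is in closed list -> Yes (closed)

1


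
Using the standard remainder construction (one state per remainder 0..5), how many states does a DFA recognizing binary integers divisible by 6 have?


Divisibility by 6 is tracked via the remainder mod 6: 0, 1, ..., 5
The construction assigns one state to each remainder
Number of remainders = 6

6


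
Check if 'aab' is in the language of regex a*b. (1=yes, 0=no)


Pattern: a*b
String: 'aab'
Pattern requires: zero or more 'a's followed by exactly one 'b'
Found 2 leading 'a's
Remaining: 'b'
Remaining is exactly 'b' -> match
Result: 1

1


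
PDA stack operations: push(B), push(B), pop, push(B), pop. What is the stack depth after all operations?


Tracing stack operations:
  push(B) -> stack = [B], depth=1
  push(B) -> stack = [B,B], depth=2
  pop -> removed B, stack = [B], depth=1
  push(B) -> stack = [B,B], depth=2
  pop -> removed B, stack = [B], depth=1
Final depth = 1

1


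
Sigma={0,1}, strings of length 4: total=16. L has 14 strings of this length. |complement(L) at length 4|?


Alphabet: {0,1}
String length: 4
Total strings of length 4 = 2^4 = 16
Strings in L = 14
Complement = total - |L|
= 16 - 14
= 2

2


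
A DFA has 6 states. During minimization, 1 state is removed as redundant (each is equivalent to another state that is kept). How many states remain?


Original DFA: 6 states
Redundant states removed: 1
Minimized states = original - removed
= 6 - 1
= 5

5


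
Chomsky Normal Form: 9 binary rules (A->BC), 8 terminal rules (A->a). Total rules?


CNF allows two rule forms:
  A -> BC (binary): 9 rules
  A -> a (terminal): 8 rules
Total = 9 + 8 = 17

17


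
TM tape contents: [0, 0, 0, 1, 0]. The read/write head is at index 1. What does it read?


Tape: [0, 0, 0, 1, 0]
Positions: 0 1 2 3 4
Values:    0 0 0 1 0
Head at position 1
tape[1] = 0

0


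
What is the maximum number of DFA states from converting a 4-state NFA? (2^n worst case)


NFA has 4 states
Subset construction: each DFA state = subset of NFA states
Maximum subsets = 2^4
2^4 = 16

16


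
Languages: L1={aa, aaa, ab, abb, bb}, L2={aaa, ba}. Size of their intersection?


L1 = {aa, aaa, ab, abb, bb}
L2 = {aaa, ba}
Checking each string in L1 against L2:
  'aa': in L2? No
  'aaa': in L2? Yes
  'ab': in L2? No
  'abb': in L2? No
  'bb': in L2? No
Intersection = {aaa}
|L1 ∩ L2| = 1

1


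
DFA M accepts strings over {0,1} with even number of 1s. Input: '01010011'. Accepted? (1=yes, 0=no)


DFA has 2 states: q_even (start, accept=yes) and q_odd
Processing string '01010011' character by character:
  Position 0: read '0', 1-count=0 -> q_even (no change)
  Position 1: read '1', 1-count=1 -> q_odd
  Position 2: read '0', 1-count=1 -> q_odd (no change)
  Position 3: read '1', 1-count=2 -> q_even
  Position 4: read '0', 1-count=2 -> q_even (no change)
  Position 5: read '0', 1-count=2 -> q_even (no change)
  Position 6: read '1', 1-count=3 -> q_odd
  Position 7: read '1', 1-count=4 -> q_even
Final state: q_even, total 1s = 4 (even); the DFA requires an even count -> accept

1


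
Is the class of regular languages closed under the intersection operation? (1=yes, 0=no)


Regular languages are closed under:
- Union (DFA product construction)
- Intersection (DFA product construction)
- Complement (swap accept/reject states)
- Concatenation (NFA construction)
- Kleene star (NFA construction)
intersection is in this list
Therefore: closed

1


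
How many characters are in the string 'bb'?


String: 'bb'
Counting characters:
  'b' appears 2 time(s)
Total length = 0 + 2 = 2

2


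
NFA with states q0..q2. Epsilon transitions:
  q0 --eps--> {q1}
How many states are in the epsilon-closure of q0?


Starting from q0
Initialize closure = {q0}
Follow epsilon from q0 -> add q1
Final closure: {q0, q1}
Size = 2

2


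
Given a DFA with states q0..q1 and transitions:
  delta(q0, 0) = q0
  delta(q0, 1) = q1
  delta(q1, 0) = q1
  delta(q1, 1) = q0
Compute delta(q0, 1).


Looking up transition function:
delta(q0, 1) in the table
Row: q0, Column: 1
Result: q1

q1


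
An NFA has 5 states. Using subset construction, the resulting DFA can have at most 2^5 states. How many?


NFA has 5 states
Subset construction: each DFA state = subset of NFA states
Maximum subsets = 2^5
2^5 = 32

32


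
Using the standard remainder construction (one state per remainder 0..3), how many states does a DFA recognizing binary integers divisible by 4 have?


Divisibility by 4 is tracked via the remainder mod 4: 0, 1, ..., 3
The construction assigns one state to each remainder
Number of remainders = 4

4


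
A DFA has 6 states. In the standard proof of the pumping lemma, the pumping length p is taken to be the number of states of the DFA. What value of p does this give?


Pumping lemma for regular languages (standard proof):
Take p = |Q|, the number of DFA states.
Any string of length >= |Q| passes through |Q|+1 states while reading its first |Q| symbols,
so by pigeonhole some state repeats, giving the loop that can be pumped.
Here |Q| = 6
Therefore the proof uses p = 6

6


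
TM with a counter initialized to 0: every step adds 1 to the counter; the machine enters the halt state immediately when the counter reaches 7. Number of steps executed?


Counter starts at 0. Counting sequence:
  Step 1: counter = 1
  Step 2: counter = 2
  Step 3: counter = 3
  Step 4: counter = 4
  Step 5: counter = 5
  Step 6: counter = 6
  Step 7: counter = 7
Counter reached 7 -> halt
Total steps = 7

7


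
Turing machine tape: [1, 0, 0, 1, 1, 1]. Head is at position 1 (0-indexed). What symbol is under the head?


Tape: [1, 0, 0, 1, 1, 1]
Positions: 0 1 2 3 4 5
Values:    1 0 0 1 1 1
Head at position 1
tape[1] = 0

0


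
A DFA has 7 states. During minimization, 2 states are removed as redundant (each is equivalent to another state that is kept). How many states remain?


Original DFA: 7 states
Redundant states removed: 2
Minimized states = original - removed
= 7 - 2
= 5

5


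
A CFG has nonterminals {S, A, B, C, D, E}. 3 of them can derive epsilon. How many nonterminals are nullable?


Nonterminals: {S, A, B, C, D, E}
A nonterminal is nullable if it can derive epsilon
Counting nullable nonterminals: 3
Total nullable = 3

3


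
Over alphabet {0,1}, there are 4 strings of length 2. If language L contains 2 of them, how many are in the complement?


Alphabet: {0,1}
String length: 2
Total strings of length 2 = 2^2 = 4
Strings in L = 2
Complement = total - |L|
= 4 - 2
= 2

2


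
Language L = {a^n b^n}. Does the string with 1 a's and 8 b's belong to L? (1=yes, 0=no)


Language requires equal numbers of a's and b's
PDA pushes for each 'a', pops for each 'b'
Number of a's = 1
Number of b's = 8
1 != 8 -> Reject

0
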